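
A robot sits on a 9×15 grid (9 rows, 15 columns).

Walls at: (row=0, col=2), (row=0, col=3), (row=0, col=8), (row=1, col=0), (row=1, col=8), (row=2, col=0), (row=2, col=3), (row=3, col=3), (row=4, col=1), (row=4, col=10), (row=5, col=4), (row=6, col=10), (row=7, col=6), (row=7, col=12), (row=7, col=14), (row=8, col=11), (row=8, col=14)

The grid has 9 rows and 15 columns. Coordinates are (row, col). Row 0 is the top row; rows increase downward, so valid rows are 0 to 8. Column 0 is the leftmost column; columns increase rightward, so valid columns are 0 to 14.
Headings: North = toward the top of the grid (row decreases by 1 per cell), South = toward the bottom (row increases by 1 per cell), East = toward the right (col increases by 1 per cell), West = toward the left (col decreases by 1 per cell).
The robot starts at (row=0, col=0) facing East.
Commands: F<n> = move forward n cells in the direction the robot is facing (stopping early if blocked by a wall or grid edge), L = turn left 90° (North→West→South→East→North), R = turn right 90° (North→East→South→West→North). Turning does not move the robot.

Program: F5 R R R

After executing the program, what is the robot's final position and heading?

Start: (row=0, col=0), facing East
  F5: move forward 1/5 (blocked), now at (row=0, col=1)
  R: turn right, now facing South
  R: turn right, now facing West
  R: turn right, now facing North
Final: (row=0, col=1), facing North

Answer: Final position: (row=0, col=1), facing North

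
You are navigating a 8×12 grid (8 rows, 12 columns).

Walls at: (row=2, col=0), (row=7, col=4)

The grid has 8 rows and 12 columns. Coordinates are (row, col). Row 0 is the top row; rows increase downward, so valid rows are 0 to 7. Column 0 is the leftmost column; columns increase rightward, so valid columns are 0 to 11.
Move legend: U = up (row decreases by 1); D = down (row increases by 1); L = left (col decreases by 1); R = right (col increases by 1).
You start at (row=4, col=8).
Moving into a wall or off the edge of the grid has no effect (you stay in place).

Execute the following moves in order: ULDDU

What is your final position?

Start: (row=4, col=8)
  U (up): (row=4, col=8) -> (row=3, col=8)
  L (left): (row=3, col=8) -> (row=3, col=7)
  D (down): (row=3, col=7) -> (row=4, col=7)
  D (down): (row=4, col=7) -> (row=5, col=7)
  U (up): (row=5, col=7) -> (row=4, col=7)
Final: (row=4, col=7)

Answer: Final position: (row=4, col=7)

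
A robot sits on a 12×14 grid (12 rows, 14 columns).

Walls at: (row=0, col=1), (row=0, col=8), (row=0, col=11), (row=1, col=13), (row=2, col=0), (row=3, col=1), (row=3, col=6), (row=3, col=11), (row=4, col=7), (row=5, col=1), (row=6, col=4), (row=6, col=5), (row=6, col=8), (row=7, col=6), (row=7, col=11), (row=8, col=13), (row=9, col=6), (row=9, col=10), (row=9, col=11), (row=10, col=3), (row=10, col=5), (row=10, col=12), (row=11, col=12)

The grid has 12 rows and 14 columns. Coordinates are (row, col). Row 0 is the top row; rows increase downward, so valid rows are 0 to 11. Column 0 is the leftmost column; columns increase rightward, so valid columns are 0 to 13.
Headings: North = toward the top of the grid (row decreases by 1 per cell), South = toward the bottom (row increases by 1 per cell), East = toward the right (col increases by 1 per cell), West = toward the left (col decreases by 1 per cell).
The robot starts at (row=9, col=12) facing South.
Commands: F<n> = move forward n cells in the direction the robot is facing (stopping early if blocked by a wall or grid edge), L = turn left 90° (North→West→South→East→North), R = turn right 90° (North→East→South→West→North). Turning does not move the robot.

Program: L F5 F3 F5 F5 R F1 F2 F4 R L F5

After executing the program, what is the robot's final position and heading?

Answer: Final position: (row=11, col=13), facing South

Derivation:
Start: (row=9, col=12), facing South
  L: turn left, now facing East
  F5: move forward 1/5 (blocked), now at (row=9, col=13)
  F3: move forward 0/3 (blocked), now at (row=9, col=13)
  F5: move forward 0/5 (blocked), now at (row=9, col=13)
  F5: move forward 0/5 (blocked), now at (row=9, col=13)
  R: turn right, now facing South
  F1: move forward 1, now at (row=10, col=13)
  F2: move forward 1/2 (blocked), now at (row=11, col=13)
  F4: move forward 0/4 (blocked), now at (row=11, col=13)
  R: turn right, now facing West
  L: turn left, now facing South
  F5: move forward 0/5 (blocked), now at (row=11, col=13)
Final: (row=11, col=13), facing South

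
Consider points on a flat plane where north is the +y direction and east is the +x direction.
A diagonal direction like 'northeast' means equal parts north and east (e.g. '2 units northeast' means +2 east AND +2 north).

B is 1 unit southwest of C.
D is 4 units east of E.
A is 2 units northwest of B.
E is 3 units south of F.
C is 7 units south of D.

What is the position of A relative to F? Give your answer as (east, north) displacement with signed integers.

Place F at the origin (east=0, north=0).
  E is 3 units south of F: delta (east=+0, north=-3); E at (east=0, north=-3).
  D is 4 units east of E: delta (east=+4, north=+0); D at (east=4, north=-3).
  C is 7 units south of D: delta (east=+0, north=-7); C at (east=4, north=-10).
  B is 1 unit southwest of C: delta (east=-1, north=-1); B at (east=3, north=-11).
  A is 2 units northwest of B: delta (east=-2, north=+2); A at (east=1, north=-9).
Therefore A relative to F: (east=1, north=-9).

Answer: A is at (east=1, north=-9) relative to F.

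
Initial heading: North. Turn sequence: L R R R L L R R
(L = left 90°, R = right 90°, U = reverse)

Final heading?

Answer: Final heading: South

Derivation:
Start: North
  L (left (90° counter-clockwise)) -> West
  R (right (90° clockwise)) -> North
  R (right (90° clockwise)) -> East
  R (right (90° clockwise)) -> South
  L (left (90° counter-clockwise)) -> East
  L (left (90° counter-clockwise)) -> North
  R (right (90° clockwise)) -> East
  R (right (90° clockwise)) -> South
Final: South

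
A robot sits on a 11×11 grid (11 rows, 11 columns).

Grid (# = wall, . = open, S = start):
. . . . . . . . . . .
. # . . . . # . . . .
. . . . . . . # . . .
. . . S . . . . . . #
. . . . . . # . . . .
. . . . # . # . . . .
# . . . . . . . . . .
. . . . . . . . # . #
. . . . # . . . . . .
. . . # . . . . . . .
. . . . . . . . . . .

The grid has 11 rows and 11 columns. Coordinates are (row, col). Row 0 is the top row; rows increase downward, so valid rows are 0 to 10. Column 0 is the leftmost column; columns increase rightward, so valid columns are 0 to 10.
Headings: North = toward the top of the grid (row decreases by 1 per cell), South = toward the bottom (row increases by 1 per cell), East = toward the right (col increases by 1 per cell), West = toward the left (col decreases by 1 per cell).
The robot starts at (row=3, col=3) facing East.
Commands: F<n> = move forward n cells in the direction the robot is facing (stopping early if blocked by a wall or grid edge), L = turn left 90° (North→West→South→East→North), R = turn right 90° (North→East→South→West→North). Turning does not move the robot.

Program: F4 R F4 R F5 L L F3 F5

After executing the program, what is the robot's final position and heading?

Start: (row=3, col=3), facing East
  F4: move forward 4, now at (row=3, col=7)
  R: turn right, now facing South
  F4: move forward 4, now at (row=7, col=7)
  R: turn right, now facing West
  F5: move forward 5, now at (row=7, col=2)
  L: turn left, now facing South
  L: turn left, now facing East
  F3: move forward 3, now at (row=7, col=5)
  F5: move forward 2/5 (blocked), now at (row=7, col=7)
Final: (row=7, col=7), facing East

Answer: Final position: (row=7, col=7), facing East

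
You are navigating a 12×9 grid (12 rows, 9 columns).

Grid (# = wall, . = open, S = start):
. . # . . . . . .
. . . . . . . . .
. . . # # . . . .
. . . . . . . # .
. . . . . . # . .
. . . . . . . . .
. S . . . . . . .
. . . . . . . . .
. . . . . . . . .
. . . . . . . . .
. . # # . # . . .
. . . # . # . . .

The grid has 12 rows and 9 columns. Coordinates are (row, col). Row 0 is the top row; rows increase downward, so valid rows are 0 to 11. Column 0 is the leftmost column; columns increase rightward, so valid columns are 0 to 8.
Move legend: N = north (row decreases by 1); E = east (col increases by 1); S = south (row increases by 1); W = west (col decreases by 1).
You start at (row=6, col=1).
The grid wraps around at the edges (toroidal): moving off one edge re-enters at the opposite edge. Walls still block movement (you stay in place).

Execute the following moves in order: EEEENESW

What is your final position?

Start: (row=6, col=1)
  E (east): (row=6, col=1) -> (row=6, col=2)
  E (east): (row=6, col=2) -> (row=6, col=3)
  E (east): (row=6, col=3) -> (row=6, col=4)
  E (east): (row=6, col=4) -> (row=6, col=5)
  N (north): (row=6, col=5) -> (row=5, col=5)
  E (east): (row=5, col=5) -> (row=5, col=6)
  S (south): (row=5, col=6) -> (row=6, col=6)
  W (west): (row=6, col=6) -> (row=6, col=5)
Final: (row=6, col=5)

Answer: Final position: (row=6, col=5)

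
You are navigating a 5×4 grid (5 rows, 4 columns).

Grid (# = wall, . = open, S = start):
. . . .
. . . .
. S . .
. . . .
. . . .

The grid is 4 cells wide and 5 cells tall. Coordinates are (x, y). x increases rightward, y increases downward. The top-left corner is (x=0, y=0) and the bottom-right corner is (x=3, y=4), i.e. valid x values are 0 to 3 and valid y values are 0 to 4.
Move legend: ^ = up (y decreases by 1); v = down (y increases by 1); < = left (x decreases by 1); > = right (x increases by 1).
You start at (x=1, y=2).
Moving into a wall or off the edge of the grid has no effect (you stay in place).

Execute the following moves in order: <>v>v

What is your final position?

Start: (x=1, y=2)
  < (left): (x=1, y=2) -> (x=0, y=2)
  > (right): (x=0, y=2) -> (x=1, y=2)
  v (down): (x=1, y=2) -> (x=1, y=3)
  > (right): (x=1, y=3) -> (x=2, y=3)
  v (down): (x=2, y=3) -> (x=2, y=4)
Final: (x=2, y=4)

Answer: Final position: (x=2, y=4)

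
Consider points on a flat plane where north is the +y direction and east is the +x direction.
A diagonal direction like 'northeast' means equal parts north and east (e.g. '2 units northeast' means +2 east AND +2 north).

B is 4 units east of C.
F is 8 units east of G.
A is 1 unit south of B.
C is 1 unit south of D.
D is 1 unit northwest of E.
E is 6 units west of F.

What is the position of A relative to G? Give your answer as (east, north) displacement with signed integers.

Answer: A is at (east=5, north=-1) relative to G.

Derivation:
Place G at the origin (east=0, north=0).
  F is 8 units east of G: delta (east=+8, north=+0); F at (east=8, north=0).
  E is 6 units west of F: delta (east=-6, north=+0); E at (east=2, north=0).
  D is 1 unit northwest of E: delta (east=-1, north=+1); D at (east=1, north=1).
  C is 1 unit south of D: delta (east=+0, north=-1); C at (east=1, north=0).
  B is 4 units east of C: delta (east=+4, north=+0); B at (east=5, north=0).
  A is 1 unit south of B: delta (east=+0, north=-1); A at (east=5, north=-1).
Therefore A relative to G: (east=5, north=-1).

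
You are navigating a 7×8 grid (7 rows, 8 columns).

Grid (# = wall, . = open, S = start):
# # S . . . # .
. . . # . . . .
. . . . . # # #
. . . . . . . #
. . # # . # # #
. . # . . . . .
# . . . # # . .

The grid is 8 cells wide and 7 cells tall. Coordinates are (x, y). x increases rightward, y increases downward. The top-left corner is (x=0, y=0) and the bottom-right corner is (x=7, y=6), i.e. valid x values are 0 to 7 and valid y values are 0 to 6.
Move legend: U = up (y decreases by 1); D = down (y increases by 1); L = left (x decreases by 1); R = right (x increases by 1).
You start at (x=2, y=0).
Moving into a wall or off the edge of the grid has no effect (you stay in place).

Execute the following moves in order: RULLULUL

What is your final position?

Start: (x=2, y=0)
  R (right): (x=2, y=0) -> (x=3, y=0)
  U (up): blocked, stay at (x=3, y=0)
  L (left): (x=3, y=0) -> (x=2, y=0)
  L (left): blocked, stay at (x=2, y=0)
  U (up): blocked, stay at (x=2, y=0)
  L (left): blocked, stay at (x=2, y=0)
  U (up): blocked, stay at (x=2, y=0)
  L (left): blocked, stay at (x=2, y=0)
Final: (x=2, y=0)

Answer: Final position: (x=2, y=0)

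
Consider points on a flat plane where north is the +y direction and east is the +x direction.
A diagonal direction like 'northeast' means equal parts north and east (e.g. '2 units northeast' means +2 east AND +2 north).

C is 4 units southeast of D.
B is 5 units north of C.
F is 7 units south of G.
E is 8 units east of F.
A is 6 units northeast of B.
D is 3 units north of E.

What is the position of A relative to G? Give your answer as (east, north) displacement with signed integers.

Answer: A is at (east=18, north=3) relative to G.

Derivation:
Place G at the origin (east=0, north=0).
  F is 7 units south of G: delta (east=+0, north=-7); F at (east=0, north=-7).
  E is 8 units east of F: delta (east=+8, north=+0); E at (east=8, north=-7).
  D is 3 units north of E: delta (east=+0, north=+3); D at (east=8, north=-4).
  C is 4 units southeast of D: delta (east=+4, north=-4); C at (east=12, north=-8).
  B is 5 units north of C: delta (east=+0, north=+5); B at (east=12, north=-3).
  A is 6 units northeast of B: delta (east=+6, north=+6); A at (east=18, north=3).
Therefore A relative to G: (east=18, north=3).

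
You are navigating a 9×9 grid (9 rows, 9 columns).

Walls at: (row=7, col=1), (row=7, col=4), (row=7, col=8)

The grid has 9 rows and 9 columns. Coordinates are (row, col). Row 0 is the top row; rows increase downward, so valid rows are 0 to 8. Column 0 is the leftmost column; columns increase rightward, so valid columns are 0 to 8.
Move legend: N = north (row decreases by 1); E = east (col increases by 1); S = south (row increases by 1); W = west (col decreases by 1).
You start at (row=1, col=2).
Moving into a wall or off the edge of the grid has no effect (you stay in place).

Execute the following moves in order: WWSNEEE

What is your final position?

Answer: Final position: (row=1, col=3)

Derivation:
Start: (row=1, col=2)
  W (west): (row=1, col=2) -> (row=1, col=1)
  W (west): (row=1, col=1) -> (row=1, col=0)
  S (south): (row=1, col=0) -> (row=2, col=0)
  N (north): (row=2, col=0) -> (row=1, col=0)
  E (east): (row=1, col=0) -> (row=1, col=1)
  E (east): (row=1, col=1) -> (row=1, col=2)
  E (east): (row=1, col=2) -> (row=1, col=3)
Final: (row=1, col=3)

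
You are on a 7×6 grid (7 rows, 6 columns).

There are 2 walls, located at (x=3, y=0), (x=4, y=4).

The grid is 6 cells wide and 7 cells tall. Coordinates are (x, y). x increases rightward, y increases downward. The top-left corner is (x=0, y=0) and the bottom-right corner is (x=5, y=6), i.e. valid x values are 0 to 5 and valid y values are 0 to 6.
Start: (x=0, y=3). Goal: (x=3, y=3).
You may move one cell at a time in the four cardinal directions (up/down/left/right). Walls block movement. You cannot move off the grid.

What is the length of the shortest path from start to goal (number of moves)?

Answer: Shortest path length: 3

Derivation:
BFS from (x=0, y=3) until reaching (x=3, y=3):
  Distance 0: (x=0, y=3)
  Distance 1: (x=0, y=2), (x=1, y=3), (x=0, y=4)
  Distance 2: (x=0, y=1), (x=1, y=2), (x=2, y=3), (x=1, y=4), (x=0, y=5)
  Distance 3: (x=0, y=0), (x=1, y=1), (x=2, y=2), (x=3, y=3), (x=2, y=4), (x=1, y=5), (x=0, y=6)  <- goal reached here
One shortest path (3 moves): (x=0, y=3) -> (x=1, y=3) -> (x=2, y=3) -> (x=3, y=3)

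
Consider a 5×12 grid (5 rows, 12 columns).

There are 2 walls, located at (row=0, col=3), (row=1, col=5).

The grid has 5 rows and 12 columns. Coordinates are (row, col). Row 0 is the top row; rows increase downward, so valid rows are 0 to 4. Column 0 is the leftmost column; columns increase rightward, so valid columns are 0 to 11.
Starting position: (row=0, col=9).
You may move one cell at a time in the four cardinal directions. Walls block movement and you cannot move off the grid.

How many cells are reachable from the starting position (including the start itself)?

Answer: Reachable cells: 58

Derivation:
BFS flood-fill from (row=0, col=9):
  Distance 0: (row=0, col=9)
  Distance 1: (row=0, col=8), (row=0, col=10), (row=1, col=9)
  Distance 2: (row=0, col=7), (row=0, col=11), (row=1, col=8), (row=1, col=10), (row=2, col=9)
  Distance 3: (row=0, col=6), (row=1, col=7), (row=1, col=11), (row=2, col=8), (row=2, col=10), (row=3, col=9)
  Distance 4: (row=0, col=5), (row=1, col=6), (row=2, col=7), (row=2, col=11), (row=3, col=8), (row=3, col=10), (row=4, col=9)
  Distance 5: (row=0, col=4), (row=2, col=6), (row=3, col=7), (row=3, col=11), (row=4, col=8), (row=4, col=10)
  Distance 6: (row=1, col=4), (row=2, col=5), (row=3, col=6), (row=4, col=7), (row=4, col=11)
  Distance 7: (row=1, col=3), (row=2, col=4), (row=3, col=5), (row=4, col=6)
  Distance 8: (row=1, col=2), (row=2, col=3), (row=3, col=4), (row=4, col=5)
  Distance 9: (row=0, col=2), (row=1, col=1), (row=2, col=2), (row=3, col=3), (row=4, col=4)
  Distance 10: (row=0, col=1), (row=1, col=0), (row=2, col=1), (row=3, col=2), (row=4, col=3)
  Distance 11: (row=0, col=0), (row=2, col=0), (row=3, col=1), (row=4, col=2)
  Distance 12: (row=3, col=0), (row=4, col=1)
  Distance 13: (row=4, col=0)
Total reachable: 58 (grid has 58 open cells total)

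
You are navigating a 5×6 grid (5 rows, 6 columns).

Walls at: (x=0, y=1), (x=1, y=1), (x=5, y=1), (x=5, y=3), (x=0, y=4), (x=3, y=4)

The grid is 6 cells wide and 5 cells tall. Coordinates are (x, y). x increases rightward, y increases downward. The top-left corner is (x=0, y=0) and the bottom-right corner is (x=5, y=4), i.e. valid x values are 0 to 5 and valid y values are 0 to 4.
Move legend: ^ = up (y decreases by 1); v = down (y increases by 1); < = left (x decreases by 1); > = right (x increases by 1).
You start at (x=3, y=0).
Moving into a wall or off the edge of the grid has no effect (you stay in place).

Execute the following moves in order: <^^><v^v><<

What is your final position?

Start: (x=3, y=0)
  < (left): (x=3, y=0) -> (x=2, y=0)
  ^ (up): blocked, stay at (x=2, y=0)
  ^ (up): blocked, stay at (x=2, y=0)
  > (right): (x=2, y=0) -> (x=3, y=0)
  < (left): (x=3, y=0) -> (x=2, y=0)
  v (down): (x=2, y=0) -> (x=2, y=1)
  ^ (up): (x=2, y=1) -> (x=2, y=0)
  v (down): (x=2, y=0) -> (x=2, y=1)
  > (right): (x=2, y=1) -> (x=3, y=1)
  < (left): (x=3, y=1) -> (x=2, y=1)
  < (left): blocked, stay at (x=2, y=1)
Final: (x=2, y=1)

Answer: Final position: (x=2, y=1)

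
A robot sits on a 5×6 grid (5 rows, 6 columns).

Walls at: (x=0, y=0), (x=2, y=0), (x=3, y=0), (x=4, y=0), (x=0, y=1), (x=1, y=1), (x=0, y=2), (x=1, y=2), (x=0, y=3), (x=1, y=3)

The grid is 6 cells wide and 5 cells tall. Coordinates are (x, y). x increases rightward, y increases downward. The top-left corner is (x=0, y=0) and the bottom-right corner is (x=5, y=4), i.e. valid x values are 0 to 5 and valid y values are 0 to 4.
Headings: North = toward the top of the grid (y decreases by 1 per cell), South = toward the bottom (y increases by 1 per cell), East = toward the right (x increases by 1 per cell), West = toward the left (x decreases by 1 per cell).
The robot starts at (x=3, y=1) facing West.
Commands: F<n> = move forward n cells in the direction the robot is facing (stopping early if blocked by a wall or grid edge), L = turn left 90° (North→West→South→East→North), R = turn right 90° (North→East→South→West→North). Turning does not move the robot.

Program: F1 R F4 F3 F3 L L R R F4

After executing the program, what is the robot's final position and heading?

Start: (x=3, y=1), facing West
  F1: move forward 1, now at (x=2, y=1)
  R: turn right, now facing North
  F4: move forward 0/4 (blocked), now at (x=2, y=1)
  F3: move forward 0/3 (blocked), now at (x=2, y=1)
  F3: move forward 0/3 (blocked), now at (x=2, y=1)
  L: turn left, now facing West
  L: turn left, now facing South
  R: turn right, now facing West
  R: turn right, now facing North
  F4: move forward 0/4 (blocked), now at (x=2, y=1)
Final: (x=2, y=1), facing North

Answer: Final position: (x=2, y=1), facing North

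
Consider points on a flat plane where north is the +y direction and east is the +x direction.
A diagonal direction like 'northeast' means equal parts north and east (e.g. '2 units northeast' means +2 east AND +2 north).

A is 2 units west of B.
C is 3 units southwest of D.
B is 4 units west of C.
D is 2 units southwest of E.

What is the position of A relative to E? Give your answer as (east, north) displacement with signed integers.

Place E at the origin (east=0, north=0).
  D is 2 units southwest of E: delta (east=-2, north=-2); D at (east=-2, north=-2).
  C is 3 units southwest of D: delta (east=-3, north=-3); C at (east=-5, north=-5).
  B is 4 units west of C: delta (east=-4, north=+0); B at (east=-9, north=-5).
  A is 2 units west of B: delta (east=-2, north=+0); A at (east=-11, north=-5).
Therefore A relative to E: (east=-11, north=-5).

Answer: A is at (east=-11, north=-5) relative to E.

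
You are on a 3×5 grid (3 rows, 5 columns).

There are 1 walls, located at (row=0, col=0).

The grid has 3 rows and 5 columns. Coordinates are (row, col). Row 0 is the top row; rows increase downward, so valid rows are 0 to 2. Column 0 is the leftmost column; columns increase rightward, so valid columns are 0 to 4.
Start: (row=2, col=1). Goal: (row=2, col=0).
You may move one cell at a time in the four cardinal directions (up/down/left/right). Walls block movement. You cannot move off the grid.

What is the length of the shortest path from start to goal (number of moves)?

BFS from (row=2, col=1) until reaching (row=2, col=0):
  Distance 0: (row=2, col=1)
  Distance 1: (row=1, col=1), (row=2, col=0), (row=2, col=2)  <- goal reached here
One shortest path (1 moves): (row=2, col=1) -> (row=2, col=0)

Answer: Shortest path length: 1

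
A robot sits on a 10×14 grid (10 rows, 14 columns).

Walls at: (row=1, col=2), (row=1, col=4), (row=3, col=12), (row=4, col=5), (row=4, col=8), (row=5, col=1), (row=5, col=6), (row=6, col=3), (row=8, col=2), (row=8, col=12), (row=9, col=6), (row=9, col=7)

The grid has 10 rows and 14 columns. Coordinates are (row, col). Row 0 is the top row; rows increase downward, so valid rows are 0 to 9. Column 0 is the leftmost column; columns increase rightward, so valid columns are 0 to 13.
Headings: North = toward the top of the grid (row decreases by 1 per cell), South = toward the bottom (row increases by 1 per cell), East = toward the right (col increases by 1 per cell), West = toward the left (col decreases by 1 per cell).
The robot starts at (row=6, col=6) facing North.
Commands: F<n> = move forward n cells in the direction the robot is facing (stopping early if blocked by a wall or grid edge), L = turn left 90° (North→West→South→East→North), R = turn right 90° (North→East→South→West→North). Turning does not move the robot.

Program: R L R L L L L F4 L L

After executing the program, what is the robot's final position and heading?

Start: (row=6, col=6), facing North
  R: turn right, now facing East
  L: turn left, now facing North
  R: turn right, now facing East
  L: turn left, now facing North
  L: turn left, now facing West
  L: turn left, now facing South
  L: turn left, now facing East
  F4: move forward 4, now at (row=6, col=10)
  L: turn left, now facing North
  L: turn left, now facing West
Final: (row=6, col=10), facing West

Answer: Final position: (row=6, col=10), facing West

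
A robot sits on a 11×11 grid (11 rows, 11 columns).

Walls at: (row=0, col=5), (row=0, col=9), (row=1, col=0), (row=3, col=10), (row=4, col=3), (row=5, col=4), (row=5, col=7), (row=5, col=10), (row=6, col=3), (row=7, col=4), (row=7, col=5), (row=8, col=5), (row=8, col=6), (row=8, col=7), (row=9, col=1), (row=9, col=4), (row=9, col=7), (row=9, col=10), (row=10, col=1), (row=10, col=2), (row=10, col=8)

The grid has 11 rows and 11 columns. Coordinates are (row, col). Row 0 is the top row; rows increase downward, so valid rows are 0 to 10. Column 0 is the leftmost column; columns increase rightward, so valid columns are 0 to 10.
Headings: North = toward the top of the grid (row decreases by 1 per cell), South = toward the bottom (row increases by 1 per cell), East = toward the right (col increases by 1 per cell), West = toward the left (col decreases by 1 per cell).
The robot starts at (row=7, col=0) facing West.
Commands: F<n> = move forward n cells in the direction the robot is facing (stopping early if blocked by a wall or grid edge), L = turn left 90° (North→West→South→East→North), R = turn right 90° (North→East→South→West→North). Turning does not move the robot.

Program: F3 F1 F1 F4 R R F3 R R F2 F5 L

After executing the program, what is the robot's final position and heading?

Answer: Final position: (row=7, col=0), facing South

Derivation:
Start: (row=7, col=0), facing West
  F3: move forward 0/3 (blocked), now at (row=7, col=0)
  F1: move forward 0/1 (blocked), now at (row=7, col=0)
  F1: move forward 0/1 (blocked), now at (row=7, col=0)
  F4: move forward 0/4 (blocked), now at (row=7, col=0)
  R: turn right, now facing North
  R: turn right, now facing East
  F3: move forward 3, now at (row=7, col=3)
  R: turn right, now facing South
  R: turn right, now facing West
  F2: move forward 2, now at (row=7, col=1)
  F5: move forward 1/5 (blocked), now at (row=7, col=0)
  L: turn left, now facing South
Final: (row=7, col=0), facing South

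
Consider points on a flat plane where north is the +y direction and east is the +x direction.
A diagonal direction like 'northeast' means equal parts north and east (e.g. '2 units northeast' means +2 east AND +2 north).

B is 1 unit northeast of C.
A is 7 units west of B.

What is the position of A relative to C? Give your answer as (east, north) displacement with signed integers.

Place C at the origin (east=0, north=0).
  B is 1 unit northeast of C: delta (east=+1, north=+1); B at (east=1, north=1).
  A is 7 units west of B: delta (east=-7, north=+0); A at (east=-6, north=1).
Therefore A relative to C: (east=-6, north=1).

Answer: A is at (east=-6, north=1) relative to C.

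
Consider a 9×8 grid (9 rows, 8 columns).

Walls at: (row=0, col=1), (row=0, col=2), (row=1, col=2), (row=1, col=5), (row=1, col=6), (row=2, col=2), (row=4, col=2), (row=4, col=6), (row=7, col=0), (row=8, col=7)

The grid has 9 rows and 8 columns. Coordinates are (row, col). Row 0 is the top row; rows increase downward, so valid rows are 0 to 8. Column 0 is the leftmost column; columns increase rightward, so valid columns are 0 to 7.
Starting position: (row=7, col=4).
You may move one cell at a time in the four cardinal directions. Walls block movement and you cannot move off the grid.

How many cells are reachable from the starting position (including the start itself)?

BFS flood-fill from (row=7, col=4):
  Distance 0: (row=7, col=4)
  Distance 1: (row=6, col=4), (row=7, col=3), (row=7, col=5), (row=8, col=4)
  Distance 2: (row=5, col=4), (row=6, col=3), (row=6, col=5), (row=7, col=2), (row=7, col=6), (row=8, col=3), (row=8, col=5)
  Distance 3: (row=4, col=4), (row=5, col=3), (row=5, col=5), (row=6, col=2), (row=6, col=6), (row=7, col=1), (row=7, col=7), (row=8, col=2), (row=8, col=6)
  Distance 4: (row=3, col=4), (row=4, col=3), (row=4, col=5), (row=5, col=2), (row=5, col=6), (row=6, col=1), (row=6, col=7), (row=8, col=1)
  Distance 5: (row=2, col=4), (row=3, col=3), (row=3, col=5), (row=5, col=1), (row=5, col=7), (row=6, col=0), (row=8, col=0)
  Distance 6: (row=1, col=4), (row=2, col=3), (row=2, col=5), (row=3, col=2), (row=3, col=6), (row=4, col=1), (row=4, col=7), (row=5, col=0)
  Distance 7: (row=0, col=4), (row=1, col=3), (row=2, col=6), (row=3, col=1), (row=3, col=7), (row=4, col=0)
  Distance 8: (row=0, col=3), (row=0, col=5), (row=2, col=1), (row=2, col=7), (row=3, col=0)
  Distance 9: (row=0, col=6), (row=1, col=1), (row=1, col=7), (row=2, col=0)
  Distance 10: (row=0, col=7), (row=1, col=0)
  Distance 11: (row=0, col=0)
Total reachable: 62 (grid has 62 open cells total)

Answer: Reachable cells: 62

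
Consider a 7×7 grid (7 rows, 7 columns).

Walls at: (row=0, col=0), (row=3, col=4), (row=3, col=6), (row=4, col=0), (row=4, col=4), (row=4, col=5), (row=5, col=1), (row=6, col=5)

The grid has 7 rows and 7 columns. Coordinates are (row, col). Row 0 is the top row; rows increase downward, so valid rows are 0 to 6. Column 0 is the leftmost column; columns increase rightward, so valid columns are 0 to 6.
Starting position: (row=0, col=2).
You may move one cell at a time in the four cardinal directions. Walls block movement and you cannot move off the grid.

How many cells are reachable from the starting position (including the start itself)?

Answer: Reachable cells: 41

Derivation:
BFS flood-fill from (row=0, col=2):
  Distance 0: (row=0, col=2)
  Distance 1: (row=0, col=1), (row=0, col=3), (row=1, col=2)
  Distance 2: (row=0, col=4), (row=1, col=1), (row=1, col=3), (row=2, col=2)
  Distance 3: (row=0, col=5), (row=1, col=0), (row=1, col=4), (row=2, col=1), (row=2, col=3), (row=3, col=2)
  Distance 4: (row=0, col=6), (row=1, col=5), (row=2, col=0), (row=2, col=4), (row=3, col=1), (row=3, col=3), (row=4, col=2)
  Distance 5: (row=1, col=6), (row=2, col=5), (row=3, col=0), (row=4, col=1), (row=4, col=3), (row=5, col=2)
  Distance 6: (row=2, col=6), (row=3, col=5), (row=5, col=3), (row=6, col=2)
  Distance 7: (row=5, col=4), (row=6, col=1), (row=6, col=3)
  Distance 8: (row=5, col=5), (row=6, col=0), (row=6, col=4)
  Distance 9: (row=5, col=0), (row=5, col=6)
  Distance 10: (row=4, col=6), (row=6, col=6)
Total reachable: 41 (grid has 41 open cells total)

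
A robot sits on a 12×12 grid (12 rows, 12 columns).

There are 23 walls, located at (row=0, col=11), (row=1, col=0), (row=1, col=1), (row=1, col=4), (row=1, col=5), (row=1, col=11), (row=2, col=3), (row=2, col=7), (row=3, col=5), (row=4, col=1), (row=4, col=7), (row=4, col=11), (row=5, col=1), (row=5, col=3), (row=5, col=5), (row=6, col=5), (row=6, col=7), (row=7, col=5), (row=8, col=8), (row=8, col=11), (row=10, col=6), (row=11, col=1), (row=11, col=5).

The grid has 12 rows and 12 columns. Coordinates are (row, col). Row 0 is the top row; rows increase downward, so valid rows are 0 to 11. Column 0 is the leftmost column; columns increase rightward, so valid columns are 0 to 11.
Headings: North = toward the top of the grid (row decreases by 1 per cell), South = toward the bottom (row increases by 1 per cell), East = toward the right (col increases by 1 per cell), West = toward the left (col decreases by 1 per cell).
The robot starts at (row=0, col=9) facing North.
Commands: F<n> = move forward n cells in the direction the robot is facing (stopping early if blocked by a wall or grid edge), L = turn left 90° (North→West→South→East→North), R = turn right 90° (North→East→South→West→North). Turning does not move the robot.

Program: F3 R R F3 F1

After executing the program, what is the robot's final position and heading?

Answer: Final position: (row=4, col=9), facing South

Derivation:
Start: (row=0, col=9), facing North
  F3: move forward 0/3 (blocked), now at (row=0, col=9)
  R: turn right, now facing East
  R: turn right, now facing South
  F3: move forward 3, now at (row=3, col=9)
  F1: move forward 1, now at (row=4, col=9)
Final: (row=4, col=9), facing South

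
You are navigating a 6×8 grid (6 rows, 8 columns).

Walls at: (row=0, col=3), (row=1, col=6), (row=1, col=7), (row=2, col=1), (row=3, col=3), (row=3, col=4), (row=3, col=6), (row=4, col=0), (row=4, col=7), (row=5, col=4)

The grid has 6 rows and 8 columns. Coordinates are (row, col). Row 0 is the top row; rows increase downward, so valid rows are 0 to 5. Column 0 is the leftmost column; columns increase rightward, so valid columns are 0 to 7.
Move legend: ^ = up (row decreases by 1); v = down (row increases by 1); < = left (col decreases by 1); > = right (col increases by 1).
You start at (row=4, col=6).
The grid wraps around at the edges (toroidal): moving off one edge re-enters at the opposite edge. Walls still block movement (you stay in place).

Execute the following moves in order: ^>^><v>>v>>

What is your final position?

Start: (row=4, col=6)
  ^ (up): blocked, stay at (row=4, col=6)
  > (right): blocked, stay at (row=4, col=6)
  ^ (up): blocked, stay at (row=4, col=6)
  > (right): blocked, stay at (row=4, col=6)
  < (left): (row=4, col=6) -> (row=4, col=5)
  v (down): (row=4, col=5) -> (row=5, col=5)
  > (right): (row=5, col=5) -> (row=5, col=6)
  > (right): (row=5, col=6) -> (row=5, col=7)
  v (down): (row=5, col=7) -> (row=0, col=7)
  > (right): (row=0, col=7) -> (row=0, col=0)
  > (right): (row=0, col=0) -> (row=0, col=1)
Final: (row=0, col=1)

Answer: Final position: (row=0, col=1)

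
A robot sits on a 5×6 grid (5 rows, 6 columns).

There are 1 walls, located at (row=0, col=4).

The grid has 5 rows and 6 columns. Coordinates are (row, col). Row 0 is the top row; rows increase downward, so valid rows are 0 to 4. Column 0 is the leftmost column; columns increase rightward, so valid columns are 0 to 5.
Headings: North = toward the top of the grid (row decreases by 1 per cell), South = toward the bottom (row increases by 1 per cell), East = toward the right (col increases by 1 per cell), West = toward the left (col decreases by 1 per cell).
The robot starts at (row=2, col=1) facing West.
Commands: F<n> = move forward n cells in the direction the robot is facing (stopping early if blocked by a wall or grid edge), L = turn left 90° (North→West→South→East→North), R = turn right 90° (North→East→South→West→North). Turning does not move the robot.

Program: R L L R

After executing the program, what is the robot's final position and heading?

Answer: Final position: (row=2, col=1), facing West

Derivation:
Start: (row=2, col=1), facing West
  R: turn right, now facing North
  L: turn left, now facing West
  L: turn left, now facing South
  R: turn right, now facing West
Final: (row=2, col=1), facing West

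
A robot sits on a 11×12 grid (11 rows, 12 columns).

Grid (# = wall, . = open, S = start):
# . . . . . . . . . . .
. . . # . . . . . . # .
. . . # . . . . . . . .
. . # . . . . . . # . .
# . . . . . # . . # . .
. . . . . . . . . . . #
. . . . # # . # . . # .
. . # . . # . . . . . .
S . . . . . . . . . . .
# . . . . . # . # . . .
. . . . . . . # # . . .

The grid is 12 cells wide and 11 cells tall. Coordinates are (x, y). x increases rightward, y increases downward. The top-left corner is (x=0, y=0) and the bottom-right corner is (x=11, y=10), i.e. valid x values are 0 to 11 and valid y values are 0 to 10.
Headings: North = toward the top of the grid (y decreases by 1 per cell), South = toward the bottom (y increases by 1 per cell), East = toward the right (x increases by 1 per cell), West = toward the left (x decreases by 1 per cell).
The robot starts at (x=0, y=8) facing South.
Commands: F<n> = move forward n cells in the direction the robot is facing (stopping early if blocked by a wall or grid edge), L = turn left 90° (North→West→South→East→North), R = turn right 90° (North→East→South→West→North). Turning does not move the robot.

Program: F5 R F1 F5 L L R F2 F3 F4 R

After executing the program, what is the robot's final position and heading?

Start: (x=0, y=8), facing South
  F5: move forward 0/5 (blocked), now at (x=0, y=8)
  R: turn right, now facing West
  F1: move forward 0/1 (blocked), now at (x=0, y=8)
  F5: move forward 0/5 (blocked), now at (x=0, y=8)
  L: turn left, now facing South
  L: turn left, now facing East
  R: turn right, now facing South
  F2: move forward 0/2 (blocked), now at (x=0, y=8)
  F3: move forward 0/3 (blocked), now at (x=0, y=8)
  F4: move forward 0/4 (blocked), now at (x=0, y=8)
  R: turn right, now facing West
Final: (x=0, y=8), facing West

Answer: Final position: (x=0, y=8), facing West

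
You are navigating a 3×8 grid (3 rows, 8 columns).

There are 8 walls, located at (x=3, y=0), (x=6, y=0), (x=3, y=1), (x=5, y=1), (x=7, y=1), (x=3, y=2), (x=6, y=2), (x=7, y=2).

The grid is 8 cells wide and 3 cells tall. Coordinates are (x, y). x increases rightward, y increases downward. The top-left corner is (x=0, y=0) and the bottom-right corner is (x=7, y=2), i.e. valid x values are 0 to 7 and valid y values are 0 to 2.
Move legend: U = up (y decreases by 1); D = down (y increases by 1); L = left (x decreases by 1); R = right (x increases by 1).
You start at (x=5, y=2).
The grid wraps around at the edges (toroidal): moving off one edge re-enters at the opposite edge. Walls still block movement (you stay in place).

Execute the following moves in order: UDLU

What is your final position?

Answer: Final position: (x=4, y=2)

Derivation:
Start: (x=5, y=2)
  U (up): blocked, stay at (x=5, y=2)
  D (down): (x=5, y=2) -> (x=5, y=0)
  L (left): (x=5, y=0) -> (x=4, y=0)
  U (up): (x=4, y=0) -> (x=4, y=2)
Final: (x=4, y=2)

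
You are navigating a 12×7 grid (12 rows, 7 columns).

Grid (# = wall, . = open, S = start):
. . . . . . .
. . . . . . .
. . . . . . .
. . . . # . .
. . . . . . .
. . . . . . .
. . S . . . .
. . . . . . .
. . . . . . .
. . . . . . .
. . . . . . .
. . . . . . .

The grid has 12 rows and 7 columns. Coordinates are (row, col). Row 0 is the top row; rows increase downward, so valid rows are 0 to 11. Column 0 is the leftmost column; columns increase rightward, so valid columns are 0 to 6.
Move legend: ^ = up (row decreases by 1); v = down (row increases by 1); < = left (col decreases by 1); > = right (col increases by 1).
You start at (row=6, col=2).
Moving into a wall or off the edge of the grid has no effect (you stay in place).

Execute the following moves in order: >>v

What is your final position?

Answer: Final position: (row=7, col=4)

Derivation:
Start: (row=6, col=2)
  > (right): (row=6, col=2) -> (row=6, col=3)
  > (right): (row=6, col=3) -> (row=6, col=4)
  v (down): (row=6, col=4) -> (row=7, col=4)
Final: (row=7, col=4)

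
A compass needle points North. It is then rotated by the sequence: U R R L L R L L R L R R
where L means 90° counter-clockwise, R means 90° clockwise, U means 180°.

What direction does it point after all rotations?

Answer: Final heading: West

Derivation:
Start: North
  U (U-turn (180°)) -> South
  R (right (90° clockwise)) -> West
  R (right (90° clockwise)) -> North
  L (left (90° counter-clockwise)) -> West
  L (left (90° counter-clockwise)) -> South
  R (right (90° clockwise)) -> West
  L (left (90° counter-clockwise)) -> South
  L (left (90° counter-clockwise)) -> East
  R (right (90° clockwise)) -> South
  L (left (90° counter-clockwise)) -> East
  R (right (90° clockwise)) -> South
  R (right (90° clockwise)) -> West
Final: West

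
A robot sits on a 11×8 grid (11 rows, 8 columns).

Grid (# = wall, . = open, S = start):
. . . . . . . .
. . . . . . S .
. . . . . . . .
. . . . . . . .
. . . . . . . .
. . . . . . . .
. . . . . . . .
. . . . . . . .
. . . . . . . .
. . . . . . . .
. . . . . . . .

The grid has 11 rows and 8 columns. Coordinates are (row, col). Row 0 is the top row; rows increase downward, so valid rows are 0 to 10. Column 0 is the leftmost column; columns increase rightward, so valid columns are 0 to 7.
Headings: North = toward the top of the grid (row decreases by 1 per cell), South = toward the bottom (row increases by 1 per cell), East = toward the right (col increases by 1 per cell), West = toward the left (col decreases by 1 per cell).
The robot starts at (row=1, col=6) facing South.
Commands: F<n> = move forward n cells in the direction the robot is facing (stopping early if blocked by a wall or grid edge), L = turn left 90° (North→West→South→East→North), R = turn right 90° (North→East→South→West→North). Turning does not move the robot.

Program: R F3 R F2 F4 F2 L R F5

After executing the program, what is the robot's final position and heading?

Start: (row=1, col=6), facing South
  R: turn right, now facing West
  F3: move forward 3, now at (row=1, col=3)
  R: turn right, now facing North
  F2: move forward 1/2 (blocked), now at (row=0, col=3)
  F4: move forward 0/4 (blocked), now at (row=0, col=3)
  F2: move forward 0/2 (blocked), now at (row=0, col=3)
  L: turn left, now facing West
  R: turn right, now facing North
  F5: move forward 0/5 (blocked), now at (row=0, col=3)
Final: (row=0, col=3), facing North

Answer: Final position: (row=0, col=3), facing North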